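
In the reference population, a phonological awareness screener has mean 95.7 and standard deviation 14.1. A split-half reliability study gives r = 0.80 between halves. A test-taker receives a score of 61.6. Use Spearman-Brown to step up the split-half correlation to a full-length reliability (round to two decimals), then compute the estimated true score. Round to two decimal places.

65.35

Spearman-Brown: ρ = 2r/(1 + r) = 2(0.80)/(1 + 0.80) = 1.600/1.80 = 0.8889 → 0.89
Kelley's formula gives T̂ = 0.89·61.6 + 0.11·95.7 = 54.824 + 10.527 = 65.351.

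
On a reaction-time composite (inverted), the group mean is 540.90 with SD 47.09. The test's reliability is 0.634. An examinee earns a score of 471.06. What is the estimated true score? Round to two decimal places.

496.62

Regress the observed score toward the mean by the unreliability: T̂ = 0.634·471.06 + 0.366·540.90 = 298.65204 + 197.96940 = 496.621.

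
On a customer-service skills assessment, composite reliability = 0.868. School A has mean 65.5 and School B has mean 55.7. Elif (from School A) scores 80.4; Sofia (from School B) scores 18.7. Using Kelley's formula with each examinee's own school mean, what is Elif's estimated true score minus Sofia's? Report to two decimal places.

T̂_Elif = 0.868(80.4) + 0.132(65.5) = 78.4332
T̂_Sofia = 0.868(18.7) + 0.132(55.7) = 23.5840
Difference = 78.4332 − 23.5840 = 54.8492

54.85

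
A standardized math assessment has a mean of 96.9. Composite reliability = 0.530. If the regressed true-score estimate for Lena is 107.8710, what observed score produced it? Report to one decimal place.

117.6

T̂ = ρX + (1 − ρ)μ  ⇒  X = (T̂ − (1 − ρ)μ) / ρ
X = (107.8710 − 0.470 × 96.9) / 0.530 = (107.8710 − 45.5430) / 0.530 = 62.3280 / 0.530 = 117.600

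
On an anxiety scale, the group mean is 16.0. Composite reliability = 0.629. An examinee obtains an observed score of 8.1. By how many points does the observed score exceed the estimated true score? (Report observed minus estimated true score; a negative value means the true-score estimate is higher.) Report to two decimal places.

-2.93

Regress the observed score toward the mean by the unreliability: T̂ = 0.629·8.1 + 0.371·16.0 = 5.0949 + 5.9360 = 11.0309.
X − T̂ = 8.1 − 11.031 = -2.931 → -2.93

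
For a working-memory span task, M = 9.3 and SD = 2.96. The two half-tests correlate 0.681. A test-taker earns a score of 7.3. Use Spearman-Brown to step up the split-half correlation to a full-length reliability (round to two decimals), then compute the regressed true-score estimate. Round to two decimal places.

7.68

Spearman-Brown: ρ = 2r/(1 + r) = 2(0.681)/(1 + 0.681) = 1.3620/1.681 = 0.8102 → 0.81
Regress the observed score toward the mean by the unreliability: T̂ = 0.81·7.3 + 0.19·9.3 = 5.913 + 1.767 = 7.680.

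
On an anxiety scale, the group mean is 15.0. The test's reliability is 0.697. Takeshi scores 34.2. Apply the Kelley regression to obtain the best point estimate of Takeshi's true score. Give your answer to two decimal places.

28.38

T̂ = ρX + (1 − ρ)μ
  = 0.697 × 34.2 + 0.303 × 15.0
  = 23.8374 + 4.5450
  = 28.382
  ≈ 28.38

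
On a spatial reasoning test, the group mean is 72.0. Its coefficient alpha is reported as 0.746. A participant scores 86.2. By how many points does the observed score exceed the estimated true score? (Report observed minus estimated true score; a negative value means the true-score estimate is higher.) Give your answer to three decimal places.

3.607

T̂ = 0.746(86.2) + 0.254(72.0) = 64.3052 + 18.2880 = 82.59320 → 82.5932
X − T̂ = 86.2 − 82.5932 = 3.6068 → 3.607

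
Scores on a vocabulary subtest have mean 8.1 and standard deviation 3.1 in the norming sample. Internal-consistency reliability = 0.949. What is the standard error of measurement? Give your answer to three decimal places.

0.700

SEM = SD · √(1 − ρ) = 3.1 × √0.051 = 3.1 × 0.2258 = 0.7001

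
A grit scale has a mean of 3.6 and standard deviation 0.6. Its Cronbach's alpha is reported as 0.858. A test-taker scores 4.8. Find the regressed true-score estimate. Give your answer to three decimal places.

T̂ = ρX + (1 − ρ)μ
  = 0.858 × 4.8 + 0.142 × 3.6
  = 4.1184 + 0.5112
  = 4.6296
  ≈ 4.630

4.630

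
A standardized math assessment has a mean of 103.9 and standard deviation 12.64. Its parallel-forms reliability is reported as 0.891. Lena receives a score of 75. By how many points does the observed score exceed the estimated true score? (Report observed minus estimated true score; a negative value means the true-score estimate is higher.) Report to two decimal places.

-3.15

Weight the observed score by reliability and the mean by (1 − reliability): T̂ = 0.891·75 + 0.109·103.9 = 66.825 + 11.3251 = 78.1501.
X − T̂ = 75 − 78.150 = -3.150 → -3.15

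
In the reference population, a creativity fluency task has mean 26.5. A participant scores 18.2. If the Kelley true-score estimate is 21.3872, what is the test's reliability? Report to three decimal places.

T̂ = ρX + (1 − ρ)μ  ⇒  T̂ − μ = ρ(X − μ)
ρ = (T̂ − μ)/(X − μ) = (21.3872 − 26.5) / (18.2 − 26.5) = -5.1128 / -8.3 = 0.61600

0.616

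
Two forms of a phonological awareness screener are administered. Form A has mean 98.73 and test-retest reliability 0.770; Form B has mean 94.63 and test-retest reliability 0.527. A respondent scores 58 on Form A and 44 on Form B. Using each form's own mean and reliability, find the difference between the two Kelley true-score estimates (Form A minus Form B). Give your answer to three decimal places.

T̂_A = 0.770(58) + 0.230(98.73) = 67.36790
T̂_B = 0.527(44) + 0.473(94.63) = 67.94799
T̂_A − T̂_B = -0.58009

-0.580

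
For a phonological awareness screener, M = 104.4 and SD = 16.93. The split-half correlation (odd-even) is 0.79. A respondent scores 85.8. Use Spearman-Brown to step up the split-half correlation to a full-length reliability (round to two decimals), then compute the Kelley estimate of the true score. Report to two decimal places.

Spearman-Brown: ρ = 2r/(1 + r) = 2(0.79)/(1 + 0.79) = 1.580/1.79 = 0.8827 → 0.88
T̂ = 0.88(85.8) + 0.12(104.4) = 75.504 + 12.528 = 88.032 → 88.03

88.03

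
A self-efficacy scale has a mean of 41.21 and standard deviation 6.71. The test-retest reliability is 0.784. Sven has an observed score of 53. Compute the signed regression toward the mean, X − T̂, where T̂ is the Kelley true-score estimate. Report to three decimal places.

T̂ = 0.784(53) + 0.216(41.21) = 41.552 + 8.90136 = 50.45336 → 50.4534
X − T̂ = 53 − 50.4534 = 2.5466 → 2.547

2.547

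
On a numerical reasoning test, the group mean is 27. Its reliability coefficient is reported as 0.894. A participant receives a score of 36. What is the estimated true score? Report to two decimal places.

Weight the observed score by reliability and the mean by (1 − reliability): T̂ = 0.894·36 + 0.106·27 = 32.184 + 2.862 = 35.046.

35.05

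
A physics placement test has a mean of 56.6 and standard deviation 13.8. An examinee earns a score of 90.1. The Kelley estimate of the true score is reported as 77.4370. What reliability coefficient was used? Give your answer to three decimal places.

0.622

T̂ = ρX + (1 − ρ)μ  ⇒  T̂ − μ = ρ(X − μ)
ρ = (T̂ − μ)/(X − μ) = (77.4370 − 56.6) / (90.1 − 56.6) = 20.8370 / 33.5 = 0.62200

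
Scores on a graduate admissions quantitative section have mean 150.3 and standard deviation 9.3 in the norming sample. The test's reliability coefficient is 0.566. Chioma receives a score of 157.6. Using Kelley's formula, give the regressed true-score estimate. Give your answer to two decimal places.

154.43

T̂ = ρX + (1 − ρ)μ
  = 0.566 × 157.6 + 0.434 × 150.3
  = 89.2016 + 65.2302
  = 154.432
  ≈ 154.43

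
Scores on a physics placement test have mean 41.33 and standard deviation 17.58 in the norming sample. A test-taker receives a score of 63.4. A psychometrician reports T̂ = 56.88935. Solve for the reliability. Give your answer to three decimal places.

T̂ = ρX + (1 − ρ)μ  ⇒  T̂ − μ = ρ(X − μ)
ρ = (T̂ − μ)/(X − μ) = (56.88935 − 41.33) / (63.4 − 41.33) = 15.55935 / 22.07 = 0.70500

0.705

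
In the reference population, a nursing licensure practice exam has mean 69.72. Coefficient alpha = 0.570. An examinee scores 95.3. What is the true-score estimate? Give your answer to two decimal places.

84.30

T̂ = ρX + (1 − ρ)μ
  = 0.570 × 95.3 + 0.430 × 69.72
  = 54.3210 + 29.97960
  = 84.301
  ≈ 84.30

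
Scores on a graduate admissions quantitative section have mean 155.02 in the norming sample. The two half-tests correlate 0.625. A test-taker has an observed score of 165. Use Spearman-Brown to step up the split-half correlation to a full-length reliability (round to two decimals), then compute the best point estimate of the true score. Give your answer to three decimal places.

Spearman-Brown: ρ = 2r/(1 + r) = 2(0.625)/(1 + 0.625) = 1.2500/1.625 = 0.7692 → 0.77
T̂ = ρX + (1 − ρ)μ
  = 0.77 × 165 + 0.23 × 155.02
  = 127.05 + 35.6546
  = 162.7046
  ≈ 162.705

162.705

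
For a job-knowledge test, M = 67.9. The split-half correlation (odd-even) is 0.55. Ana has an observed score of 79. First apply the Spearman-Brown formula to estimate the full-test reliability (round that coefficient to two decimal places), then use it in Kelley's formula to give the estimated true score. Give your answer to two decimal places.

Spearman-Brown: ρ = 2r/(1 + r) = 2(0.55)/(1 + 0.55) = 1.100/1.55 = 0.7097 → 0.71
T̂ = 0.71(79) + 0.29(67.9) = 56.09 + 19.691 = 75.781 → 75.78

75.78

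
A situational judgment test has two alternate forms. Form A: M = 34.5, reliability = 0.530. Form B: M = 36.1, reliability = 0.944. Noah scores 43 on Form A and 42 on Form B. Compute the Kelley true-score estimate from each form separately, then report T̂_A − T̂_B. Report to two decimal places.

-2.66

T̂_A = 0.530(43) + 0.470(34.5) = 39.0050
T̂_B = 0.944(42) + 0.056(36.1) = 41.6696
T̂_A − T̂_B = -2.6646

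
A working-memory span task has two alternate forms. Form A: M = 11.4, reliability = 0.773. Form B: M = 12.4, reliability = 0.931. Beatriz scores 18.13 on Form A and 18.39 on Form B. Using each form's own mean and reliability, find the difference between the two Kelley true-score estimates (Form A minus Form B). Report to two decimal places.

-1.37

T̂_A = 0.773(18.13) + 0.227(11.4) = 16.6023
T̂_B = 0.931(18.39) + 0.069(12.4) = 17.9767
T̂_A − T̂_B = -1.3744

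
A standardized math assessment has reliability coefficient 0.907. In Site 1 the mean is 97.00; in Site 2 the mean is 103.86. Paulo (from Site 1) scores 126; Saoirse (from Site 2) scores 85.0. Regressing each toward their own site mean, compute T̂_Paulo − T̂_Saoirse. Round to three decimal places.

T̂_Paulo = 0.907(126) + 0.093(97.00) = 123.30300
T̂_Saoirse = 0.907(85.0) + 0.093(103.86) = 86.75398
Difference = 123.30300 − 86.75398 = 36.54902

36.549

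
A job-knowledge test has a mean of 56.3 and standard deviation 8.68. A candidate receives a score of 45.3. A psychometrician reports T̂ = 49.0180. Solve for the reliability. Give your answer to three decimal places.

T̂ = ρX + (1 − ρ)μ  ⇒  T̂ − μ = ρ(X − μ)
ρ = (T̂ − μ)/(X − μ) = (49.0180 − 56.3) / (45.3 − 56.3) = -7.2820 / -11.0 = 0.66200

0.662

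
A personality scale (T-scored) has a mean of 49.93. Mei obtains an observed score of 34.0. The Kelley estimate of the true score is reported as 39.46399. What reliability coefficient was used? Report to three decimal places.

0.657

T̂ = ρX + (1 − ρ)μ  ⇒  T̂ − μ = ρ(X − μ)
ρ = (T̂ − μ)/(X − μ) = (39.46399 − 49.93) / (34.0 − 49.93) = -10.46601 / -15.93 = 0.65700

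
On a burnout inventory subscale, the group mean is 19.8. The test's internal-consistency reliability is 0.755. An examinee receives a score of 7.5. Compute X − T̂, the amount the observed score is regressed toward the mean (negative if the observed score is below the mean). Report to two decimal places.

T̂ = ρX + (1 − ρ)μ
  = 0.755 × 7.5 + 0.245 × 19.8
  = 5.6625 + 4.8510
  = 10.5135
  ≈ 10.514
X − T̂ = 7.5 − 10.514 = -3.014 → -3.01

-3.01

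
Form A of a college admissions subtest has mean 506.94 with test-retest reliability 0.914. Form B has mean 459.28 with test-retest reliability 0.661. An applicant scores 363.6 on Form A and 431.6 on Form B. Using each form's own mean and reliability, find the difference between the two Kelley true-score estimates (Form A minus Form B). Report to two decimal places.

-65.06

T̂_A = 0.914(363.6) + 0.086(506.94) = 375.9272
T̂_B = 0.661(431.6) + 0.339(459.28) = 440.9835
T̂_A − T̂_B = -65.0563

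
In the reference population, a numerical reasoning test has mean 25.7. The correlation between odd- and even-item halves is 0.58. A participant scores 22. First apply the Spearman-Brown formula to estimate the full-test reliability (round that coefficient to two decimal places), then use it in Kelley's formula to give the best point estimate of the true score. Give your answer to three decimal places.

Spearman-Brown: ρ = 2r/(1 + r) = 2(0.58)/(1 + 0.58) = 1.160/1.58 = 0.7342 → 0.73
T̂ = ρX + (1 − ρ)μ
  = 0.73 × 22 + 0.27 × 25.7
  = 16.06 + 6.939
  = 22.9990
  ≈ 22.999

22.999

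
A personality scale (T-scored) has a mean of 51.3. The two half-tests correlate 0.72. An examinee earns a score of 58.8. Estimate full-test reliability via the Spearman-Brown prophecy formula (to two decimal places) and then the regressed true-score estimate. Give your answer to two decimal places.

57.60

Spearman-Brown: ρ = 2r/(1 + r) = 2(0.72)/(1 + 0.72) = 1.440/1.72 = 0.8372 → 0.84
T̂ = 0.84(58.8) + 0.16(51.3) = 49.392 + 8.208 = 57.600 → 57.60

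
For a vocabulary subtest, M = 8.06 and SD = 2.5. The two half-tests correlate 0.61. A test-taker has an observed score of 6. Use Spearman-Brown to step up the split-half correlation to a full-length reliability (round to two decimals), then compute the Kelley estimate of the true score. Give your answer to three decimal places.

Spearman-Brown: ρ = 2r/(1 + r) = 2(0.61)/(1 + 0.61) = 1.220/1.61 = 0.7578 → 0.76
T̂ = ρX + (1 − ρ)μ
  = 0.76 × 6 + 0.24 × 8.06
  = 4.56 + 1.9344
  = 6.4944
  ≈ 6.494

6.494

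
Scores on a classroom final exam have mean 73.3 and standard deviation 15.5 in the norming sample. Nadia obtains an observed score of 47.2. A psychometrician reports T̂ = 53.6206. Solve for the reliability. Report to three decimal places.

T̂ = ρX + (1 − ρ)μ  ⇒  T̂ − μ = ρ(X − μ)
ρ = (T̂ − μ)/(X − μ) = (53.6206 − 73.3) / (47.2 − 73.3) = -19.6794 / -26.1 = 0.75400

0.754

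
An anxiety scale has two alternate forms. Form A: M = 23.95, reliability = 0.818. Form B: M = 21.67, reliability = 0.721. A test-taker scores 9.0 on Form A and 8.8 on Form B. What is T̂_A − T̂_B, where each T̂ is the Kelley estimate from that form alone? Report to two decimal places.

-0.67

T̂_A = 0.818(9.0) + 0.182(23.95) = 11.7209
T̂_B = 0.721(8.8) + 0.279(21.67) = 12.3907
T̂_A − T̂_B = -0.6698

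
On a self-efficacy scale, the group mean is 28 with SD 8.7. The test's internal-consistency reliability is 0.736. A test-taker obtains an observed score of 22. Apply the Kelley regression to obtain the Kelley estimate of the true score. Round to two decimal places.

23.58

T̂ = ρX + (1 − ρ)μ
  = 0.736 × 22 + 0.264 × 28
  = 16.192 + 7.392
  = 23.584
  ≈ 23.58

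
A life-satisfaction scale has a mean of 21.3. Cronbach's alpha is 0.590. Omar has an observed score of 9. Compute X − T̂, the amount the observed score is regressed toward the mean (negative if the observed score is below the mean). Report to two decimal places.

Weight the observed score by reliability and the mean by (1 − reliability): T̂ = 0.590·9 + 0.410·21.3 = 5.310 + 8.7330 = 14.0430.
X − T̂ = 9 − 14.043 = -5.043 → -5.04

-5.04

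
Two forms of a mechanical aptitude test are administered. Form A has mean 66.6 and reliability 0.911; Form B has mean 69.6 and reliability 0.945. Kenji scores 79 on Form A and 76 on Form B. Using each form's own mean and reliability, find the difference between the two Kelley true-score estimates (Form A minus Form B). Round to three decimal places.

2.248

T̂_A = 0.911(79) + 0.089(66.6) = 77.89640
T̂_B = 0.945(76) + 0.055(69.6) = 75.64800
T̂_A − T̂_B = 2.24840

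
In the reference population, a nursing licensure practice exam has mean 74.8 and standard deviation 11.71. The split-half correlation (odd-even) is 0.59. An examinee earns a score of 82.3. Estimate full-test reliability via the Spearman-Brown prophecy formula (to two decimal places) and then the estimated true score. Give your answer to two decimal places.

80.35

Spearman-Brown: ρ = 2r/(1 + r) = 2(0.59)/(1 + 0.59) = 1.180/1.59 = 0.7421 → 0.74
T̂ = 0.74(82.3) + 0.26(74.8) = 60.902 + 19.448 = 80.350 → 80.35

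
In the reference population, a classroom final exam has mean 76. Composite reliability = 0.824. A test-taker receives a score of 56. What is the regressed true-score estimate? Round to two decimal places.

59.52

T̂ = 0.824(56) + 0.176(76) = 46.144 + 13.376 = 59.520 → 59.52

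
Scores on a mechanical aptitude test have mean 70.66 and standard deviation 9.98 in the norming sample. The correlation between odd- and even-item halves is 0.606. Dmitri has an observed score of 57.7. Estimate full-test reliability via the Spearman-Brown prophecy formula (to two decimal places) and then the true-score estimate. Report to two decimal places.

60.94

Spearman-Brown: ρ = 2r/(1 + r) = 2(0.606)/(1 + 0.606) = 1.2120/1.606 = 0.7547 → 0.75
T̂ = ρX + (1 − ρ)μ
  = 0.75 × 57.7 + 0.25 × 70.66
  = 43.275 + 17.6650
  = 60.940
  ≈ 60.94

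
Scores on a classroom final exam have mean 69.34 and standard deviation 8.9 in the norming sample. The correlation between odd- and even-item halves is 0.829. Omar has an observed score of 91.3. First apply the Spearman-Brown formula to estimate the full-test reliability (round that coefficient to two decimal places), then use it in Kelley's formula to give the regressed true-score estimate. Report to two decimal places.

Spearman-Brown: ρ = 2r/(1 + r) = 2(0.829)/(1 + 0.829) = 1.6580/1.829 = 0.9065 → 0.91
T̂ = ρX + (1 − ρ)μ
  = 0.91 × 91.3 + 0.09 × 69.34
  = 83.083 + 6.2406
  = 89.324
  ≈ 89.32

89.32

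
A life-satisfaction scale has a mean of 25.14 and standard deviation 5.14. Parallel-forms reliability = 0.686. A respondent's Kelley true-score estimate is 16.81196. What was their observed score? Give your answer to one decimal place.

T̂ = ρX + (1 − ρ)μ  ⇒  X = (T̂ − (1 − ρ)μ) / ρ
X = (16.81196 − 0.314 × 25.14) / 0.686 = (16.81196 − 7.89396) / 0.686 = 8.91800 / 0.686 = 13.000

13.0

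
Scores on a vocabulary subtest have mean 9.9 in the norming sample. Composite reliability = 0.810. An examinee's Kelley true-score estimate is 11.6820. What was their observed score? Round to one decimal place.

T̂ = ρX + (1 − ρ)μ  ⇒  X = (T̂ − (1 − ρ)μ) / ρ
X = (11.6820 − 0.190 × 9.9) / 0.810 = (11.6820 − 1.8810) / 0.810 = 9.8010 / 0.810 = 12.100

12.1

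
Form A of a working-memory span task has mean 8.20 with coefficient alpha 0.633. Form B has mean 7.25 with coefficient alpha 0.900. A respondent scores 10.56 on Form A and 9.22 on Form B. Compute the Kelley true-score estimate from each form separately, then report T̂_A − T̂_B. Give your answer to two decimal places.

0.67

T̂_A = 0.633(10.56) + 0.367(8.20) = 9.6939
T̂_B = 0.900(9.22) + 0.100(7.25) = 9.0230
T̂_A − T̂_B = 0.6709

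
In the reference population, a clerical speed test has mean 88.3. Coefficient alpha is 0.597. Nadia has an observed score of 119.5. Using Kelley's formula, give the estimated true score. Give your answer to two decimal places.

106.93

T̂ = ρX + (1 − ρ)μ
  = 0.597 × 119.5 + 0.403 × 88.3
  = 71.3415 + 35.5849
  = 106.926
  ≈ 106.93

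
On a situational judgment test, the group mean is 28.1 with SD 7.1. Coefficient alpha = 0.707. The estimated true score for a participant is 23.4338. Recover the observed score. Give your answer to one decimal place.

T̂ = ρX + (1 − ρ)μ  ⇒  X = (T̂ − (1 − ρ)μ) / ρ
X = (23.4338 − 0.293 × 28.1) / 0.707 = (23.4338 − 8.2333) / 0.707 = 15.2005 / 0.707 = 21.500

21.5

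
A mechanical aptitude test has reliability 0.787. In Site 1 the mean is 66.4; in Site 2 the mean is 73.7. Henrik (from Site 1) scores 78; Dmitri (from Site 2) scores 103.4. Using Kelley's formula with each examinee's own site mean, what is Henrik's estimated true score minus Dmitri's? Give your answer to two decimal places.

-21.54

T̂_Henrik = 0.787(78) + 0.213(66.4) = 75.5292
T̂_Dmitri = 0.787(103.4) + 0.213(73.7) = 97.0739
Difference = 75.5292 − 97.0739 = -21.5447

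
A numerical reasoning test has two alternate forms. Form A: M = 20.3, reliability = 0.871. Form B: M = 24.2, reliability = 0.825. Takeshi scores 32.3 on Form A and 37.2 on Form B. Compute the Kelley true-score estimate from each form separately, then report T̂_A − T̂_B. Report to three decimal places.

T̂_A = 0.871(32.3) + 0.129(20.3) = 30.75200
T̂_B = 0.825(37.2) + 0.175(24.2) = 34.92500
T̂_A − T̂_B = -4.17300

-4.173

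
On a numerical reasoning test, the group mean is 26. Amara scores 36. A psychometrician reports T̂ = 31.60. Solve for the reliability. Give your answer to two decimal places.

T̂ = ρX + (1 − ρ)μ  ⇒  T̂ − μ = ρ(X − μ)
ρ = (T̂ − μ)/(X − μ) = (31.60 − 26) / (36 − 26) = 5.60 / 10.0 = 0.5600

0.56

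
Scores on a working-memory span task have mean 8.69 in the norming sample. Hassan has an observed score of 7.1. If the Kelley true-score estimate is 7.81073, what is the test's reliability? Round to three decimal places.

T̂ = ρX + (1 − ρ)μ  ⇒  T̂ − μ = ρ(X − μ)
ρ = (T̂ − μ)/(X − μ) = (7.81073 − 8.69) / (7.1 − 8.69) = -0.87927 / -1.59 = 0.55300

0.553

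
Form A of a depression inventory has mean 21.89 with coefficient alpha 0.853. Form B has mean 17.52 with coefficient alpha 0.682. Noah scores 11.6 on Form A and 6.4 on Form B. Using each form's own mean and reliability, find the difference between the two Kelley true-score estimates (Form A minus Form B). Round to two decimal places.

3.18

T̂_A = 0.853(11.6) + 0.147(21.89) = 13.1126
T̂_B = 0.682(6.4) + 0.318(17.52) = 9.9362
T̂_A − T̂_B = 3.1765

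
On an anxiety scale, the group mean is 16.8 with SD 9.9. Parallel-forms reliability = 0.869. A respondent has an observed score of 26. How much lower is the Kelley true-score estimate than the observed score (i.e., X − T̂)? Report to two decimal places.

T̂ = 0.869(26) + 0.131(16.8) = 22.594 + 2.2008 = 24.7948 → 24.795
X − T̂ = 26 − 24.795 = 1.205 → 1.21

1.21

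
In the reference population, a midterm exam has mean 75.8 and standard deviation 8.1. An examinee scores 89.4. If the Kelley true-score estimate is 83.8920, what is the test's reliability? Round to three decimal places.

0.595

T̂ = ρX + (1 − ρ)μ  ⇒  T̂ − μ = ρ(X − μ)
ρ = (T̂ − μ)/(X − μ) = (83.8920 − 75.8) / (89.4 − 75.8) = 8.0920 / 13.6 = 0.59500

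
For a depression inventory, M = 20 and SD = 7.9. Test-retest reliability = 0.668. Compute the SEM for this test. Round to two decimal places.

4.55

SEM = SD · √(1 − ρ) = 7.9 × √0.332 = 7.9 × 0.5762 = 4.552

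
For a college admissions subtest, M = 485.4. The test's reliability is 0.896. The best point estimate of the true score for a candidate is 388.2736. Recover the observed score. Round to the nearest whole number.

T̂ = ρX + (1 − ρ)μ  ⇒  X = (T̂ − (1 − ρ)μ) / ρ
X = (388.2736 − 0.104 × 485.4) / 0.896 = (388.2736 − 50.4816) / 0.896 = 337.7920 / 0.896 = 377.00

377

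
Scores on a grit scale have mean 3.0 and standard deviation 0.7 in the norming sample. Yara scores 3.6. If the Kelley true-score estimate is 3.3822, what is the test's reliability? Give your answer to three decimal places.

T̂ = ρX + (1 − ρ)μ  ⇒  T̂ − μ = ρ(X − μ)
ρ = (T̂ − μ)/(X − μ) = (3.3822 − 3.0) / (3.6 − 3.0) = 0.3822 / 0.6 = 0.63700

0.637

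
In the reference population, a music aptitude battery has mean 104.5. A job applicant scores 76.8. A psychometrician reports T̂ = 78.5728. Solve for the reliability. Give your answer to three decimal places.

0.936

T̂ = ρX + (1 − ρ)μ  ⇒  T̂ − μ = ρ(X − μ)
ρ = (T̂ − μ)/(X − μ) = (78.5728 − 104.5) / (76.8 − 104.5) = -25.9272 / -27.7 = 0.93600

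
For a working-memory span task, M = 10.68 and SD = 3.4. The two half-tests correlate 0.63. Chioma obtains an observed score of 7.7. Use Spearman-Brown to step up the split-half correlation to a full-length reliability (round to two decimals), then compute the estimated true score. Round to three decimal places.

8.385

Spearman-Brown: ρ = 2r/(1 + r) = 2(0.63)/(1 + 0.63) = 1.260/1.63 = 0.7730 → 0.77
Regress the observed score toward the mean by the unreliability: T̂ = 0.77·7.7 + 0.23·10.68 = 5.929 + 2.4564 = 8.3854.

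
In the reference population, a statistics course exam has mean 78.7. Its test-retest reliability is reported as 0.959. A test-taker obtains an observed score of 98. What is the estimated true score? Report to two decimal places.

T̂ = ρX + (1 − ρ)μ
  = 0.959 × 98 + 0.041 × 78.7
  = 93.982 + 3.2267
  = 97.209
  ≈ 97.21

97.21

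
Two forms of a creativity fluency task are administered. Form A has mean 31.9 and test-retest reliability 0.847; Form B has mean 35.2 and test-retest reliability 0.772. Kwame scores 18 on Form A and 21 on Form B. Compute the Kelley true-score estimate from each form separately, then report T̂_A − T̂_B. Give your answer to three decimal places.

-4.111

T̂_A = 0.847(18) + 0.153(31.9) = 20.12670
T̂_B = 0.772(21) + 0.228(35.2) = 24.23760
T̂_A − T̂_B = -4.11090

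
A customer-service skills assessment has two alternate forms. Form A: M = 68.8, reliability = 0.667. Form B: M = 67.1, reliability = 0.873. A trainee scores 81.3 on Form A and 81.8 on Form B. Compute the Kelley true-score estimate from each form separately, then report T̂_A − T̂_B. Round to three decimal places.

T̂_A = 0.667(81.3) + 0.333(68.8) = 77.13750
T̂_B = 0.873(81.8) + 0.127(67.1) = 79.93310
T̂_A − T̂_B = -2.79560

-2.796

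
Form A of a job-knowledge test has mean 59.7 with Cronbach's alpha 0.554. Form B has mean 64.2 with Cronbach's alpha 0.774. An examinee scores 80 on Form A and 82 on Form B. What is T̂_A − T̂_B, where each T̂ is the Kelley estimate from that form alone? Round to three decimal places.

T̂_A = 0.554(80) + 0.446(59.7) = 70.94620
T̂_B = 0.774(82) + 0.226(64.2) = 77.97720
T̂_A − T̂_B = -7.03100

-7.031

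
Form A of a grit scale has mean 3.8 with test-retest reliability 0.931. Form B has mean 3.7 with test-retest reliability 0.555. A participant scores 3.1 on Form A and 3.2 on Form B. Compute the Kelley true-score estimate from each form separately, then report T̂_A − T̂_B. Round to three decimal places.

-0.274

T̂_A = 0.931(3.1) + 0.069(3.8) = 3.14830
T̂_B = 0.555(3.2) + 0.445(3.7) = 3.42250
T̂_A − T̂_B = -0.27420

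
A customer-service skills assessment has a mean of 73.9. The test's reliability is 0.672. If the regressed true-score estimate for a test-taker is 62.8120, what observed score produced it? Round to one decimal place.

57.4

T̂ = ρX + (1 − ρ)μ  ⇒  X = (T̂ − (1 − ρ)μ) / ρ
X = (62.8120 − 0.328 × 73.9) / 0.672 = (62.8120 − 24.2392) / 0.672 = 38.5728 / 0.672 = 57.400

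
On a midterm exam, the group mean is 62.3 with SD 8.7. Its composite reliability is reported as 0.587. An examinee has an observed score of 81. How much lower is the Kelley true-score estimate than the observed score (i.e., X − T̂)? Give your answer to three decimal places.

7.723

T̂ = ρX + (1 − ρ)μ
  = 0.587 × 81 + 0.413 × 62.3
  = 47.547 + 25.7299
  = 73.27690
  ≈ 73.2769
X − T̂ = 81 − 73.2769 = 7.7231 → 7.723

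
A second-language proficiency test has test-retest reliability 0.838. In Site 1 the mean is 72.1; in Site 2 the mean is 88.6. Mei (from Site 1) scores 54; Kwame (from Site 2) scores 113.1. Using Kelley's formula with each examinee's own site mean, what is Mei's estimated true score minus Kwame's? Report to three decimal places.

-52.199

T̂_Mei = 0.838(54) + 0.162(72.1) = 56.93220
T̂_Kwame = 0.838(113.1) + 0.162(88.6) = 109.13100
Difference = 56.93220 − 109.13100 = -52.19880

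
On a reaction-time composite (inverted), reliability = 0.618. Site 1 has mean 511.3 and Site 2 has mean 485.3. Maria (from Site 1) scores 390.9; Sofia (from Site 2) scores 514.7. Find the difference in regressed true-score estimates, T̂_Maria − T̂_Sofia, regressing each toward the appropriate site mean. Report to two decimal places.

T̂_Maria = 0.618(390.9) + 0.382(511.3) = 436.8928
T̂_Sofia = 0.618(514.7) + 0.382(485.3) = 503.4692
Difference = 436.8928 − 503.4692 = -66.5764

-66.58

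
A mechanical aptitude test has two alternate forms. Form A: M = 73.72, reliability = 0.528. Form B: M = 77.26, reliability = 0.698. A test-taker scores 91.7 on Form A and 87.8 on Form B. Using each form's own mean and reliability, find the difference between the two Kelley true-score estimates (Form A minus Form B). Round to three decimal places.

T̂_A = 0.528(91.7) + 0.472(73.72) = 83.21344
T̂_B = 0.698(87.8) + 0.302(77.26) = 84.61692
T̂_A − T̂_B = -1.40348

-1.403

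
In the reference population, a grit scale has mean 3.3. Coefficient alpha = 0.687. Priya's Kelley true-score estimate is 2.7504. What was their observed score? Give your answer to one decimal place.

2.5

T̂ = ρX + (1 − ρ)μ  ⇒  X = (T̂ − (1 − ρ)μ) / ρ
X = (2.7504 − 0.313 × 3.3) / 0.687 = (2.7504 − 1.0329) / 0.687 = 1.7175 / 0.687 = 2.500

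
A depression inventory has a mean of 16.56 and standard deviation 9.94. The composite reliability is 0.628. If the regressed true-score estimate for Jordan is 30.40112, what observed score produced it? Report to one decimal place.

38.6

T̂ = ρX + (1 − ρ)μ  ⇒  X = (T̂ − (1 − ρ)μ) / ρ
X = (30.40112 − 0.372 × 16.56) / 0.628 = (30.40112 − 6.16032) / 0.628 = 24.24080 / 0.628 = 38.600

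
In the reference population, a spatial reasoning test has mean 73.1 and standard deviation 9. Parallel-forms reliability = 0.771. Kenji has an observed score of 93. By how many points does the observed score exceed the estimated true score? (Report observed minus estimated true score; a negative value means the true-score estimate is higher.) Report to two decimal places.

T̂ = 0.771(93) + 0.229(73.1) = 71.703 + 16.7399 = 88.4429 → 88.443
X − T̂ = 93 − 88.443 = 4.557 → 4.56

4.56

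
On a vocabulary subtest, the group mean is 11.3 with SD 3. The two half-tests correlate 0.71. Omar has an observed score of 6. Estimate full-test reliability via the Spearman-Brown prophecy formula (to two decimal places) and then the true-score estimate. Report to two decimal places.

Spearman-Brown: ρ = 2r/(1 + r) = 2(0.71)/(1 + 0.71) = 1.420/1.71 = 0.8304 → 0.83
T̂ = ρX + (1 − ρ)μ
  = 0.83 × 6 + 0.17 × 11.3
  = 4.98 + 1.921
  = 6.901
  ≈ 6.90

6.90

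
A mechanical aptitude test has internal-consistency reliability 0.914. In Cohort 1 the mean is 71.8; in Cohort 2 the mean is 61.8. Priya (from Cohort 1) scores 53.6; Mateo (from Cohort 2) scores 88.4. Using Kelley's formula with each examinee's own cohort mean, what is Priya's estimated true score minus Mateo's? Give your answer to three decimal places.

-30.947

T̂_Priya = 0.914(53.6) + 0.086(71.8) = 55.16520
T̂_Mateo = 0.914(88.4) + 0.086(61.8) = 86.11240
Difference = 55.16520 − 86.11240 = -30.94720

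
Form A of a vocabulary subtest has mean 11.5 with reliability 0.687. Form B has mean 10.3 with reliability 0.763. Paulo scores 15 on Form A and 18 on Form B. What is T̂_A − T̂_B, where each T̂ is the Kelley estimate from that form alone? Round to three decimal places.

T̂_A = 0.687(15) + 0.313(11.5) = 13.90450
T̂_B = 0.763(18) + 0.237(10.3) = 16.17510
T̂_A − T̂_B = -2.27060

-2.271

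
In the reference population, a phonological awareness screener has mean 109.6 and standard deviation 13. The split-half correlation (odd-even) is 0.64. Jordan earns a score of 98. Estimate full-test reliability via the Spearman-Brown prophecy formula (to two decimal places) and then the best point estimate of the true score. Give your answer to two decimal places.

Spearman-Brown: ρ = 2r/(1 + r) = 2(0.64)/(1 + 0.64) = 1.280/1.64 = 0.7805 → 0.78
Regress the observed score toward the mean by the unreliability: T̂ = 0.78·98 + 0.22·109.6 = 76.44 + 24.112 = 100.552.

100.55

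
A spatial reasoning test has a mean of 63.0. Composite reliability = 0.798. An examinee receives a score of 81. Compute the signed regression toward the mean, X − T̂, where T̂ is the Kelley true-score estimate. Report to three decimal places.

3.636

T̂ = 0.798(81) + 0.202(63.0) = 64.638 + 12.7260 = 77.36400 → 77.3640
X − T̂ = 81 − 77.3640 = 3.6360 → 3.636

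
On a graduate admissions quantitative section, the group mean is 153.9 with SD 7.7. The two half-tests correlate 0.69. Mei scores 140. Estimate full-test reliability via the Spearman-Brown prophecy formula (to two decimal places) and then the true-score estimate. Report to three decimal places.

142.502

Spearman-Brown: ρ = 2r/(1 + r) = 2(0.69)/(1 + 0.69) = 1.380/1.69 = 0.8166 → 0.82
Weight the observed score by reliability and the mean by (1 − reliability): T̂ = 0.82·140 + 0.18·153.9 = 114.80 + 27.702 = 142.5020.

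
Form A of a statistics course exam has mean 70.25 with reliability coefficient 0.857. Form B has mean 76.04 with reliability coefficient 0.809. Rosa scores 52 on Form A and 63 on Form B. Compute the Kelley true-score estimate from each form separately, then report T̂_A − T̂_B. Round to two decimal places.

T̂_A = 0.857(52) + 0.143(70.25) = 54.6098
T̂_B = 0.809(63) + 0.191(76.04) = 65.4906
T̂_A − T̂_B = -10.8809

-10.88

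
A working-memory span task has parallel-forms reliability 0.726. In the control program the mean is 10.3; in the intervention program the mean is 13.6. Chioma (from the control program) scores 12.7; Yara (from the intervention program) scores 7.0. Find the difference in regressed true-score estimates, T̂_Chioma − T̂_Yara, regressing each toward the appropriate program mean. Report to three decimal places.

3.234

T̂_Chioma = 0.726(12.7) + 0.274(10.3) = 12.04240
T̂_Yara = 0.726(7.0) + 0.274(13.6) = 8.80840
Difference = 12.04240 − 8.80840 = 3.23400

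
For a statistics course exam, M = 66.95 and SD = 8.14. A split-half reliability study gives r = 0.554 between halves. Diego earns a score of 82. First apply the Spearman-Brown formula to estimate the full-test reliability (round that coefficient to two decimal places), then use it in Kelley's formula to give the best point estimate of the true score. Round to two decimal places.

Spearman-Brown: ρ = 2r/(1 + r) = 2(0.554)/(1 + 0.554) = 1.1080/1.554 = 0.7130 → 0.71
Regress the observed score toward the mean by the unreliability: T̂ = 0.71·82 + 0.29·66.95 = 58.22 + 19.4155 = 77.635.

77.64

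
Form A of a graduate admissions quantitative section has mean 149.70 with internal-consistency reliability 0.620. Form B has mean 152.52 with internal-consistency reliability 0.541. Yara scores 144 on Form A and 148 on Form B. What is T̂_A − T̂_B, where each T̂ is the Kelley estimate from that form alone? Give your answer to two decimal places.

-3.91

T̂_A = 0.620(144) + 0.380(149.70) = 146.1660
T̂_B = 0.541(148) + 0.459(152.52) = 150.0747
T̂_A − T̂_B = -3.9087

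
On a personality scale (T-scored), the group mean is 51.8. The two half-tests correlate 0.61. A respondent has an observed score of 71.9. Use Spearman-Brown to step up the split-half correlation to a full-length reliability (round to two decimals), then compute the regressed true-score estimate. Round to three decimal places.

67.076

Spearman-Brown: ρ = 2r/(1 + r) = 2(0.61)/(1 + 0.61) = 1.220/1.61 = 0.7578 → 0.76
T̂ = ρX + (1 − ρ)μ
  = 0.76 × 71.9 + 0.24 × 51.8
  = 54.644 + 12.432
  = 67.0760
  ≈ 67.076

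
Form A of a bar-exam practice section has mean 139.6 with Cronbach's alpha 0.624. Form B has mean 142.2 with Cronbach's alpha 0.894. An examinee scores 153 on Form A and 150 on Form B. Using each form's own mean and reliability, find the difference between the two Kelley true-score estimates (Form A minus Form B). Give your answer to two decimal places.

T̂_A = 0.624(153) + 0.376(139.6) = 147.9616
T̂_B = 0.894(150) + 0.106(142.2) = 149.1732
T̂_A − T̂_B = -1.2116

-1.21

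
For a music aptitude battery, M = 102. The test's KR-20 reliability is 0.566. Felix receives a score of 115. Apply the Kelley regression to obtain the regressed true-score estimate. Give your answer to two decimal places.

T̂ = 0.566(115) + 0.434(102) = 65.090 + 44.268 = 109.358 → 109.36

109.36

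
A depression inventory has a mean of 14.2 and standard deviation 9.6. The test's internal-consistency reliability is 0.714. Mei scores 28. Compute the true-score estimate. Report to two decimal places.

T̂ = ρX + (1 − ρ)μ
  = 0.714 × 28 + 0.286 × 14.2
  = 19.992 + 4.0612
  = 24.053
  ≈ 24.05

24.05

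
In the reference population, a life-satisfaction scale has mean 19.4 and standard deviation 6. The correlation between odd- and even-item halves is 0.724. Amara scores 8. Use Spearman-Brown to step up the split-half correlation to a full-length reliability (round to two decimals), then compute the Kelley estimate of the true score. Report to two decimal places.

Spearman-Brown: ρ = 2r/(1 + r) = 2(0.724)/(1 + 0.724) = 1.4480/1.724 = 0.8399 → 0.84
T̂ = ρX + (1 − ρ)μ
  = 0.84 × 8 + 0.16 × 19.4
  = 6.72 + 3.104
  = 9.824
  ≈ 9.82

9.82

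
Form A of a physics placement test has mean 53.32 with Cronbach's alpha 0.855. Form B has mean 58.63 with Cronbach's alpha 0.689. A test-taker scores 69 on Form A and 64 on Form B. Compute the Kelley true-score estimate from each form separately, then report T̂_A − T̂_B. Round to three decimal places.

4.396

T̂_A = 0.855(69) + 0.145(53.32) = 66.72640
T̂_B = 0.689(64) + 0.311(58.63) = 62.32993
T̂_A − T̂_B = 4.39647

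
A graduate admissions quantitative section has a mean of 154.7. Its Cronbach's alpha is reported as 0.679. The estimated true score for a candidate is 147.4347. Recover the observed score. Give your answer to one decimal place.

144.0

T̂ = ρX + (1 − ρ)μ  ⇒  X = (T̂ − (1 − ρ)μ) / ρ
X = (147.4347 − 0.321 × 154.7) / 0.679 = (147.4347 − 49.6587) / 0.679 = 97.7760 / 0.679 = 144.000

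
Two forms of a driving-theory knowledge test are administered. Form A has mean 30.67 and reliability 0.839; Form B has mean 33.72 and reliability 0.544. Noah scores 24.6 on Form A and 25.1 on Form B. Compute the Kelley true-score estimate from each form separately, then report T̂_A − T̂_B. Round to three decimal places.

T̂_A = 0.839(24.6) + 0.161(30.67) = 25.57727
T̂_B = 0.544(25.1) + 0.456(33.72) = 29.03072
T̂_A − T̂_B = -3.45345

-3.453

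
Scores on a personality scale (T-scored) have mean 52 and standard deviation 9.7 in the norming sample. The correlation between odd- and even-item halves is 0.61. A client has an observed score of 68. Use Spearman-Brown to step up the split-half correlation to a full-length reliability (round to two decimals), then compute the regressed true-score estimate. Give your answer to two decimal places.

Spearman-Brown: ρ = 2r/(1 + r) = 2(0.61)/(1 + 0.61) = 1.220/1.61 = 0.7578 → 0.76
Kelley's formula gives T̂ = 0.76·68 + 0.24·52 = 51.68 + 12.48 = 64.160.

64.16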